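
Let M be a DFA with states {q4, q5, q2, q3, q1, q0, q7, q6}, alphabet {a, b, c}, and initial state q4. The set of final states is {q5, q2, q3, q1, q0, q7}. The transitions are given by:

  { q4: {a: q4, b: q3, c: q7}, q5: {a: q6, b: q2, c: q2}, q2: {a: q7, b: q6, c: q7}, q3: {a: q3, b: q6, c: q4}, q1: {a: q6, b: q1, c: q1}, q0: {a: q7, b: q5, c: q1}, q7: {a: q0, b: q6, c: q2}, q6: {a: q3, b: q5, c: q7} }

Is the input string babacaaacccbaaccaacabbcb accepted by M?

No

q4 → q3 → q3 → q6 → q3 → q4 → q4 → q4 → q4 → q7 → q2 → q7 → q6 → q3 → q3 → q4 → q7 → q0 → q7 → q2 → q7 → q6 → q5 → q2 → q6
End state q6 is not accepting.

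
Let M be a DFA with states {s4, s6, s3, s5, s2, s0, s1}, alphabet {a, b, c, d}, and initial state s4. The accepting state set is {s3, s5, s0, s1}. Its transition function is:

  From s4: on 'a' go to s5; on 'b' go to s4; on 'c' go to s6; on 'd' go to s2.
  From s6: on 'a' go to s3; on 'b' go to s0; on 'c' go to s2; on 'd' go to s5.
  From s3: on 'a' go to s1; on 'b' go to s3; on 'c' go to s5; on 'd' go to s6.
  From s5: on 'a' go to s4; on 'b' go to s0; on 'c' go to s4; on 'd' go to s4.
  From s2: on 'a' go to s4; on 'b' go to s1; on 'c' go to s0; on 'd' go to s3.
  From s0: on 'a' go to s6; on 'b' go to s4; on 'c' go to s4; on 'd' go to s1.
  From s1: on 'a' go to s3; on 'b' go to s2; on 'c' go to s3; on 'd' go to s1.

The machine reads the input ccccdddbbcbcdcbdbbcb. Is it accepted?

No

Trace: s4 -c-> s6 -c-> s2 -c-> s0 -c-> s4 -d-> s2 -d-> s3 -d-> s6 -b-> s0 -b-> s4 -c-> s6 -b-> s0 -c-> s4 -d-> s2 -c-> s0 -b-> s4 -d-> s2 -b-> s1 -b-> s2 -c-> s0 -b-> s4
End state s4 is not accepting.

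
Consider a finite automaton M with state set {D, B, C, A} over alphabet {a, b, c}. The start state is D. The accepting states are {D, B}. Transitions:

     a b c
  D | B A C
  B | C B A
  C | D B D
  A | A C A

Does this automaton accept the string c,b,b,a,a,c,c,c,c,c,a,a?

Yes

D → C → B → B → C → D → C → D → C → D → C → D → B
End state B is accepting.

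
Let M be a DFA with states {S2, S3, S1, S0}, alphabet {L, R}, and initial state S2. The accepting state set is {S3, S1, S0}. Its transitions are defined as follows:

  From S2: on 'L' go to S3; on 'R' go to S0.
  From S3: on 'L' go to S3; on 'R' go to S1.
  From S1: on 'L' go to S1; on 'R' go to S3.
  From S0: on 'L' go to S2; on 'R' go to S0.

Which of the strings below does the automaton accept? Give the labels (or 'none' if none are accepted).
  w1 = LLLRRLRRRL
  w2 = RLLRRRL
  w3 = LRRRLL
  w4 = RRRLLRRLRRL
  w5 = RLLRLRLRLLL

w1:
  start at S2
  read 'L': S2 → S3
  read 'L': S3 → S3
  read 'L': S3 → S3
  read 'R': S3 → S1
  read 'R': S1 → S3
  read 'L': S3 → S3
  read 'R': S3 → S1
  read 'R': S1 → S3
  read 'R': S3 → S1
  read 'L': S1 → S1
  end S1, accepted
w2:
  start at S2
  read 'R': S2 → S0
  read 'L': S0 → S2
  read 'L': S2 → S3
  read 'R': S3 → S1
  read 'R': S1 → S3
  read 'R': S3 → S1
  read 'L': S1 → S1
  end S1, accepted
w3:
  start at S2
  read 'L': S2 → S3
  read 'R': S3 → S1
  read 'R': S1 → S3
  read 'R': S3 → S1
  read 'L': S1 → S1
  read 'L': S1 → S1
  end S1, accepted
w4:
  start at S2
  read 'R': S2 → S0
  read 'R': S0 → S0
  read 'R': S0 → S0
  read 'L': S0 → S2
  read 'L': S2 → S3
  read 'R': S3 → S1
  read 'R': S1 → S3
  read 'L': S3 → S3
  read 'R': S3 → S1
  read 'R': S1 → S3
  read 'L': S3 → S3
  end S3, accepted
w5:
  start at S2
  read 'R': S2 → S0
  read 'L': S0 → S2
  read 'L': S2 → S3
  read 'R': S3 → S1
  read 'L': S1 → S1
  read 'R': S1 → S3
  read 'L': S3 → S3
  read 'R': S3 → S1
  read 'L': S1 → S1
  read 'L': S1 → S1
  read 'L': S1 → S1
  end S1, accepted

w1, w2, w3, w4, w5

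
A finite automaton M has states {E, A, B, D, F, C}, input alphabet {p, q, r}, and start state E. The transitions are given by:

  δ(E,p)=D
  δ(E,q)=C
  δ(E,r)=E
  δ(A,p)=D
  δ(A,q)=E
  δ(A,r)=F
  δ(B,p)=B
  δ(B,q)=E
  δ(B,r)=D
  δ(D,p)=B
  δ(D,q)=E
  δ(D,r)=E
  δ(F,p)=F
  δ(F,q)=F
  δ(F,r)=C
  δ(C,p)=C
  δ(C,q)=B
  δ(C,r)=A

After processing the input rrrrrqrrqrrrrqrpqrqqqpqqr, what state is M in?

A

E → E → E → E → E → E → C → A → F → F → C → A → F → C → B → D → B → E → E → C → B → E → D → E → C → A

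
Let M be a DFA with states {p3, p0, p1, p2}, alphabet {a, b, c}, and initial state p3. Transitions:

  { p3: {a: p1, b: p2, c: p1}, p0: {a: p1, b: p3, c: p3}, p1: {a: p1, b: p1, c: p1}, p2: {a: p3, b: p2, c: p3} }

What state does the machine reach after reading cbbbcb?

p3 → p1 → p1 → p1 → p1 → p1 → p1

p1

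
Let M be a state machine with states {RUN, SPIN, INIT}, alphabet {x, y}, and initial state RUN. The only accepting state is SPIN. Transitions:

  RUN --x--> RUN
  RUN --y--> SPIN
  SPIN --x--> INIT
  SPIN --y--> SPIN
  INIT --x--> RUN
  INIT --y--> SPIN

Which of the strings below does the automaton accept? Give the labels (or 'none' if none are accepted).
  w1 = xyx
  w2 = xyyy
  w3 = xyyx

w1:
  start at RUN
  read 'x': RUN → RUN
  read 'y': RUN → SPIN
  read 'x': SPIN → INIT
  end INIT, rejected
w2:
  start at RUN
  read 'x': RUN → RUN
  read 'y': RUN → SPIN
  read 'y': SPIN → SPIN
  read 'y': SPIN → SPIN
  end SPIN, accepted
w3:
  start at RUN
  read 'x': RUN → RUN
  read 'y': RUN → SPIN
  read 'y': SPIN → SPIN
  read 'x': SPIN → INIT
  end INIT, rejected

w2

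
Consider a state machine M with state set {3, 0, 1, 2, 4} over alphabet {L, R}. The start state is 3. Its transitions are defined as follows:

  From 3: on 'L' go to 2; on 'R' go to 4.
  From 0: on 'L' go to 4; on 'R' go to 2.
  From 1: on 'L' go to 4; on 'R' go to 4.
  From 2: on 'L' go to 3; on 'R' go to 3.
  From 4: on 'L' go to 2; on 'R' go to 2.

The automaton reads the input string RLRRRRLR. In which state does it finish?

3

start at 3
read 'R': 3 → 4
read 'L': 4 → 2
read 'R': 2 → 3
read 'R': 3 → 4
read 'R': 4 → 2
read 'R': 2 → 3
read 'L': 3 → 2
read 'R': 2 → 3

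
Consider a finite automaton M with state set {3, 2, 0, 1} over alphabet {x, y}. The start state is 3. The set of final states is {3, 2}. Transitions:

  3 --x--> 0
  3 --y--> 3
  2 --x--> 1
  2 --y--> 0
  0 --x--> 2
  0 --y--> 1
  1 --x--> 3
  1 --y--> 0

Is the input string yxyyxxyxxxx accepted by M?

Trace: 3 -y-> 3 -x-> 0 -y-> 1 -y-> 0 -x-> 2 -x-> 1 -y-> 0 -x-> 2 -x-> 1 -x-> 3 -x-> 0
End state 0 is not accepting.

No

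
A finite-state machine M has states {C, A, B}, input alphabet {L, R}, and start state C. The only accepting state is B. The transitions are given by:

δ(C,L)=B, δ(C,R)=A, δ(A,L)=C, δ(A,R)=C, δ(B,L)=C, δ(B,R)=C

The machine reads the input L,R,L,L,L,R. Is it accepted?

C → B → C → B → C → B → C
End state C is not accepting.

No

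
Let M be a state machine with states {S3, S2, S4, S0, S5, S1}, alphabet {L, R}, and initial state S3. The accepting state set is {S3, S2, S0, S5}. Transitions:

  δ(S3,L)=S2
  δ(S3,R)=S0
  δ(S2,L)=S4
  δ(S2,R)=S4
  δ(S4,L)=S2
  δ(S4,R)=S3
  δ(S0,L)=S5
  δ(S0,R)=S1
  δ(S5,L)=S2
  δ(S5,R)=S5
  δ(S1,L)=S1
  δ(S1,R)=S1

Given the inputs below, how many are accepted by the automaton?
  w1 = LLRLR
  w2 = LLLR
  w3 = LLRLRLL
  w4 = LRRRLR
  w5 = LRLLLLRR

2

w1: Trace: S3 -L-> S2 -L-> S4 -R-> S3 -L-> S2 -R-> S4  → end S4, rejected
w2: Trace: S3 -L-> S2 -L-> S4 -L-> S2 -R-> S4  → end S4, rejected
w3: Trace: S3 -L-> S2 -L-> S4 -R-> S3 -L-> S2 -R-> S4 -L-> S2 -L-> S4  → end S4, rejected
w4: Trace: S3 -L-> S2 -R-> S4 -R-> S3 -R-> S0 -L-> S5 -R-> S5  → end S5, accepted
w5: Trace: S3 -L-> S2 -R-> S4 -L-> S2 -L-> S4 -L-> S2 -L-> S4 -R-> S3 -R-> S0  → end S0, accepted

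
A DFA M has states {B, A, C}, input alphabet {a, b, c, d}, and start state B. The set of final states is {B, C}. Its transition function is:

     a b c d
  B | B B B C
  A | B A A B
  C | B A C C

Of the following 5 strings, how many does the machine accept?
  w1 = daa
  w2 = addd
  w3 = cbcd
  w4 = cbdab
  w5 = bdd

w1: Trace: B -d-> C -a-> B -a-> B  → end B, accepted
w2: Trace: B -a-> B -d-> C -d-> C -d-> C  → end C, accepted
w3: Trace: B -c-> B -b-> B -c-> B -d-> C  → end C, accepted
w4: Trace: B -c-> B -b-> B -d-> C -a-> B -b-> B  → end B, accepted
w5: Trace: B -b-> B -d-> C -d-> C  → end C, accepted

5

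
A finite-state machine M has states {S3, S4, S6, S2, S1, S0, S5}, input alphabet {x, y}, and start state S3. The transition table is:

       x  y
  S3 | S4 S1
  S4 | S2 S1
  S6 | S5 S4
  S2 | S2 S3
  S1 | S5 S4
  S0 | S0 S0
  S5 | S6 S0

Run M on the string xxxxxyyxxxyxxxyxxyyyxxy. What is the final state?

S3 → S4 → S2 → S2 → S2 → S2 → S3 → S1 → S5 → S6 → S5 → S0 → S0 → S0 → S0 → S0 → S0 → S0 → S0 → S0 → S0 → S0 → S0 → S0

S0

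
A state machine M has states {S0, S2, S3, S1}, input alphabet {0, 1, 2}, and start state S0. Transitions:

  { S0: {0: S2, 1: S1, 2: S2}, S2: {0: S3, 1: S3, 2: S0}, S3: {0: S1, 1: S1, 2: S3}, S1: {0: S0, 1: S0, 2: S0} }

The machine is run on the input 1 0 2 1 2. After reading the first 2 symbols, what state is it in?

start at S0
read '1': S0 → S1
read '0': S1 → S0
After 2 symbols: S0.

S0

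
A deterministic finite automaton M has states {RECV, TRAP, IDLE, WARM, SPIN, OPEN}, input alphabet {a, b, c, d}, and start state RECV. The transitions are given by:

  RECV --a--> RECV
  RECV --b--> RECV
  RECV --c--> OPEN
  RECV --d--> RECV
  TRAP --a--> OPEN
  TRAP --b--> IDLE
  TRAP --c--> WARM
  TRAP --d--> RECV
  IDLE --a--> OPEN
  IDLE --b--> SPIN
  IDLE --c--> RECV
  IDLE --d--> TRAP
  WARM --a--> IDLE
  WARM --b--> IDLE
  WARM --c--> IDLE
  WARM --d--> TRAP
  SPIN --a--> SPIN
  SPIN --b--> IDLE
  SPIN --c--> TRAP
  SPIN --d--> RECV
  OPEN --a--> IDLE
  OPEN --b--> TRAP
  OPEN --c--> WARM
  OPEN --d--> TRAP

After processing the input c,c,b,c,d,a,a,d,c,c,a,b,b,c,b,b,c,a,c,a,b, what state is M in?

Trace: RECV -c-> OPEN -c-> WARM -b-> IDLE -c-> RECV -d-> RECV -a-> RECV -a-> RECV -d-> RECV -c-> OPEN -c-> WARM -a-> IDLE -b-> SPIN -b-> IDLE -c-> RECV -b-> RECV -b-> RECV -c-> OPEN -a-> IDLE -c-> RECV -a-> RECV -b-> RECV

RECV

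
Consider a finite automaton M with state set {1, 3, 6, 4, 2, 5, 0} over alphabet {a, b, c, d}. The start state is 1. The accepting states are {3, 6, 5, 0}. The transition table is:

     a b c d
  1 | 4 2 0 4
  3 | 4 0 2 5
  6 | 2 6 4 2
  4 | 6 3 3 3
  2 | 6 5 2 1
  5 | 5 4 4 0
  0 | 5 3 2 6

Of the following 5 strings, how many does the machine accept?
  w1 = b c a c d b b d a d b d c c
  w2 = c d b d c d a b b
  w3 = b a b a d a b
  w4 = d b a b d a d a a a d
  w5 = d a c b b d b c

4

w1: Trace: 1 -b-> 2 -c-> 2 -a-> 6 -c-> 4 -d-> 3 -b-> 0 -b-> 3 -d-> 5 -a-> 5 -d-> 0 -b-> 3 -d-> 5 -c-> 4 -c-> 3  → end 3, accepted
w2: Trace: 1 -c-> 0 -d-> 6 -b-> 6 -d-> 2 -c-> 2 -d-> 1 -a-> 4 -b-> 3 -b-> 0  → end 0, accepted
w3: Trace: 1 -b-> 2 -a-> 6 -b-> 6 -a-> 2 -d-> 1 -a-> 4 -b-> 3  → end 3, accepted
w4: Trace: 1 -d-> 4 -b-> 3 -a-> 4 -b-> 3 -d-> 5 -a-> 5 -d-> 0 -a-> 5 -a-> 5 -a-> 5 -d-> 0  → end 0, accepted
w5: Trace: 1 -d-> 4 -a-> 6 -c-> 4 -b-> 3 -b-> 0 -d-> 6 -b-> 6 -c-> 4  → end 4, rejected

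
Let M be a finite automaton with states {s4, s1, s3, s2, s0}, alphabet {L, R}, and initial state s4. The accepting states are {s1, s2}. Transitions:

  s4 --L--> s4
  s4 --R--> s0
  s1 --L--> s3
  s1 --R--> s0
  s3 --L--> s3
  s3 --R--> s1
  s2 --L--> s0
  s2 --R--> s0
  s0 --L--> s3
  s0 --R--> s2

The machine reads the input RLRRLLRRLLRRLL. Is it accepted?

No

s4 → s0 → s3 → s1 → s0 → s3 → s3 → s1 → s0 → s3 → s3 → s1 → s0 → s3 → s3
End state s3 is not accepting.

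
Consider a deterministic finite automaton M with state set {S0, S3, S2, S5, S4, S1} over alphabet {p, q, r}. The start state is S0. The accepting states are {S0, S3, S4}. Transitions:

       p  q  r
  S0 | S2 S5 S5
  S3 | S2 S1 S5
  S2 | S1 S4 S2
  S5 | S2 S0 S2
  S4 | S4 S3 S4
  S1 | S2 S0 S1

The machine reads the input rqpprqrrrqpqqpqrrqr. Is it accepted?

No

S0 → S5 → S0 → S2 → S1 → S1 → S0 → S5 → S2 → S2 → S4 → S4 → S3 → S1 → S2 → S4 → S4 → S4 → S3 → S5
End state S5 is not accepting.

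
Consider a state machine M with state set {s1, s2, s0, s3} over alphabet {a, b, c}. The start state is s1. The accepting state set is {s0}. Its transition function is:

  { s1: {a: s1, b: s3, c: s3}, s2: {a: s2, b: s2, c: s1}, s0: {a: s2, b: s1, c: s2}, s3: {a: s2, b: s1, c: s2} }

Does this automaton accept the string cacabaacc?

No

Trace: s1 -c-> s3 -a-> s2 -c-> s1 -a-> s1 -b-> s3 -a-> s2 -a-> s2 -c-> s1 -c-> s3
End state s3 is not accepting.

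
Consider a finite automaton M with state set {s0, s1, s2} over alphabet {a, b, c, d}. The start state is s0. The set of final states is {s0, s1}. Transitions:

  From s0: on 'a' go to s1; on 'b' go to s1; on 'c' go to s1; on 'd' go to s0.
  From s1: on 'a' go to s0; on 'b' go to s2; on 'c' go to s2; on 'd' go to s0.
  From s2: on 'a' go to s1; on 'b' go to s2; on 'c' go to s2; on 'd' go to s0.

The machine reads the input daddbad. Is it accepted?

start at s0
read 'd': s0 → s0
read 'a': s0 → s1
read 'd': s1 → s0
read 'd': s0 → s0
read 'b': s0 → s1
read 'a': s1 → s0
read 'd': s0 → s0
End state s0 is accepting.

Yes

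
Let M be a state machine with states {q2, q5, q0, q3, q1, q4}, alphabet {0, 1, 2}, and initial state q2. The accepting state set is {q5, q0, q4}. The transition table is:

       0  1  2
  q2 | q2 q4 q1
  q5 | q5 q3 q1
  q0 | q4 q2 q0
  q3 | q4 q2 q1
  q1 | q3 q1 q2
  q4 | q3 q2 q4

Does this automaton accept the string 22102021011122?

No

Trace: q2 -2-> q1 -2-> q2 -1-> q4 -0-> q3 -2-> q1 -0-> q3 -2-> q1 -1-> q1 -0-> q3 -1-> q2 -1-> q4 -1-> q2 -2-> q1 -2-> q2
End state q2 is not accepting.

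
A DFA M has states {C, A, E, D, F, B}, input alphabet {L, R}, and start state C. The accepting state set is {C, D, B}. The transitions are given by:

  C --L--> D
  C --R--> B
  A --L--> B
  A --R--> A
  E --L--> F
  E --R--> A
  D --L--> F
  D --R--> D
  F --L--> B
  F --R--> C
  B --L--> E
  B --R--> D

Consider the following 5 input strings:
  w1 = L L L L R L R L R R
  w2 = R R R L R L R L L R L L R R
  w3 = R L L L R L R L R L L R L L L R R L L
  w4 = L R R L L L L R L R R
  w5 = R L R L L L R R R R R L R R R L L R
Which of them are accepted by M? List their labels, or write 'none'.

w1, w2, w4, w5

w1:
  start at C
  read 'L': C → D
  read 'L': D → F
  read 'L': F → B
  read 'L': B → E
  read 'R': E → A
  read 'L': A → B
  read 'R': B → D
  read 'L': D → F
  read 'R': F → C
  read 'R': C → B
  end B, accepted
w2:
  start at C
  read 'R': C → B
  read 'R': B → D
  read 'R': D → D
  read 'L': D → F
  read 'R': F → C
  read 'L': C → D
  read 'R': D → D
  read 'L': D → F
  read 'L': F → B
  read 'R': B → D
  read 'L': D → F
  read 'L': F → B
  read 'R': B → D
  read 'R': D → D
  end D, accepted
w3:
  start at C
  read 'R': C → B
  read 'L': B → E
  read 'L': E → F
  read 'L': F → B
  read 'R': B → D
  read 'L': D → F
  read 'R': F → C
  read 'L': C → D
  read 'R': D → D
  read 'L': D → F
  read 'L': F → B
  read 'R': B → D
  read 'L': D → F
  read 'L': F → B
  read 'L': B → E
  read 'R': E → A
  read 'R': A → A
  read 'L': A → B
  read 'L': B → E
  end E, rejected
w4:
  start at C
  read 'L': C → D
  read 'R': D → D
  read 'R': D → D
  read 'L': D → F
  read 'L': F → B
  read 'L': B → E
  read 'L': E → F
  read 'R': F → C
  read 'L': C → D
  read 'R': D → D
  read 'R': D → D
  end D, accepted
w5:
  start at C
  read 'R': C → B
  read 'L': B → E
  read 'R': E → A
  read 'L': A → B
  read 'L': B → E
  read 'L': E → F
  read 'R': F → C
  read 'R': C → B
  read 'R': B → D
  read 'R': D → D
  read 'R': D → D
  read 'L': D → F
  read 'R': F → C
  read 'R': C → B
  read 'R': B → D
  read 'L': D → F
  read 'L': F → B
  read 'R': B → D
  end D, accepted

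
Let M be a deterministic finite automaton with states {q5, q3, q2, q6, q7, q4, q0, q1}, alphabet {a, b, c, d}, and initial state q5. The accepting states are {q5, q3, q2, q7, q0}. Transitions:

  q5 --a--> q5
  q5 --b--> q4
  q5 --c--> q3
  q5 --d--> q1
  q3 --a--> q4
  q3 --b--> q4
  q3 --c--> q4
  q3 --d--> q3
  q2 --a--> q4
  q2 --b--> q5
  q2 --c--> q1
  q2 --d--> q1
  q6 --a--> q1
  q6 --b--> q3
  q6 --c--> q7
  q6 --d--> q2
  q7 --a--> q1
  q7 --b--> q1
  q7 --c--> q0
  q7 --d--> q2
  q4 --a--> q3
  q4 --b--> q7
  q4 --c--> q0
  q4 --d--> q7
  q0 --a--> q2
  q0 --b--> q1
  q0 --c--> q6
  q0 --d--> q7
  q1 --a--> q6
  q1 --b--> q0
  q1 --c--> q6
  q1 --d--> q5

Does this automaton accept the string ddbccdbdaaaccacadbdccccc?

Yes

Trace: q5 -d-> q1 -d-> q5 -b-> q4 -c-> q0 -c-> q6 -d-> q2 -b-> q5 -d-> q1 -a-> q6 -a-> q1 -a-> q6 -c-> q7 -c-> q0 -a-> q2 -c-> q1 -a-> q6 -d-> q2 -b-> q5 -d-> q1 -c-> q6 -c-> q7 -c-> q0 -c-> q6 -c-> q7
End state q7 is accepting.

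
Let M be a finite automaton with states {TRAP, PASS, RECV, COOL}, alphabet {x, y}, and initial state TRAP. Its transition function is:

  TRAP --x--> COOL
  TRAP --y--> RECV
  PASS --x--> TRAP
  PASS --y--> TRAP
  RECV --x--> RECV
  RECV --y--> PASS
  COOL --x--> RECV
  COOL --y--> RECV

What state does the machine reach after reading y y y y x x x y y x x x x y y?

TRAP

start at TRAP
read 'y': TRAP → RECV
read 'y': RECV → PASS
read 'y': PASS → TRAP
read 'y': TRAP → RECV
read 'x': RECV → RECV
read 'x': RECV → RECV
read 'x': RECV → RECV
read 'y': RECV → PASS
read 'y': PASS → TRAP
read 'x': TRAP → COOL
read 'x': COOL → RECV
read 'x': RECV → RECV
read 'x': RECV → RECV
read 'y': RECV → PASS
read 'y': PASS → TRAP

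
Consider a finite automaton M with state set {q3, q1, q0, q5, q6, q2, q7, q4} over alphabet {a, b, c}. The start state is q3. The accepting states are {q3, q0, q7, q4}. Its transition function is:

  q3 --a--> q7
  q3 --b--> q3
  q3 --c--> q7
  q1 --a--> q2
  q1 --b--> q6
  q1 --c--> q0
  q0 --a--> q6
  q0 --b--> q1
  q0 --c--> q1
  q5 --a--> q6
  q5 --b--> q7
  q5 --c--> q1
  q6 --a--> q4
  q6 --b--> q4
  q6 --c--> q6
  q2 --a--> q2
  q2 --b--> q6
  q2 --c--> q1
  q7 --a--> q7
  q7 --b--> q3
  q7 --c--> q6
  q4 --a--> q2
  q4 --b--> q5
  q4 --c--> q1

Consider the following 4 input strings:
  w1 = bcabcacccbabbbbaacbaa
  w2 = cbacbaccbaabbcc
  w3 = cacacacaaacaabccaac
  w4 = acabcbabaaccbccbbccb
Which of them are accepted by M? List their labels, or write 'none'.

w2

w1: q3 → q3 → q7 → q7 → q3 → q7 → q7 → q6 → q6 → q6 → q4 → q2 → q6 → q4 → q5 → q7 → q7 → q7 → q6 → q4 → q2 → q2  → end q2, rejected
w2: q3 → q7 → q3 → q7 → q6 → q4 → q2 → q1 → q0 → q1 → q2 → q2 → q6 → q4 → q1 → q0  → end q0, accepted
w3: q3 → q7 → q7 → q6 → q4 → q1 → q2 → q1 → q2 → q2 → q2 → q1 → q2 → q2 → q6 → q6 → q6 → q4 → q2 → q1  → end q1, rejected
w4: q3 → q7 → q6 → q4 → q5 → q1 → q6 → q4 → q5 → q6 → q4 → q1 → q0 → q1 → q0 → q1 → q6 → q4 → q1 → q0 → q1  → end q1, rejected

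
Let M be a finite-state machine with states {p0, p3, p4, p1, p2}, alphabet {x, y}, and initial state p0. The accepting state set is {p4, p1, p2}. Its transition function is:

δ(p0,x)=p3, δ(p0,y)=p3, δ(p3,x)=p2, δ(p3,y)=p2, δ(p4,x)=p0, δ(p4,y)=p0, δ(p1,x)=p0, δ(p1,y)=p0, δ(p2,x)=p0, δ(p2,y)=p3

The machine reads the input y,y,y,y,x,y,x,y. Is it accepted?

No

start at p0
read 'y': p0 → p3
read 'y': p3 → p2
read 'y': p2 → p3
read 'y': p3 → p2
read 'x': p2 → p0
read 'y': p0 → p3
read 'x': p3 → p2
read 'y': p2 → p3
End state p3 is not accepting.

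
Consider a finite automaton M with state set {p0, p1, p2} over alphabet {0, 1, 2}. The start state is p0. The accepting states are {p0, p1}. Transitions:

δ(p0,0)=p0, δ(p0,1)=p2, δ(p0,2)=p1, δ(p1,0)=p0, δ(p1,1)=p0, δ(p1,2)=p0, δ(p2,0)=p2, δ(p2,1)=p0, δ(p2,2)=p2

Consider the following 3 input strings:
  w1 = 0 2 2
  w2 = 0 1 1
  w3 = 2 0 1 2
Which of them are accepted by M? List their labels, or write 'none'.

w1: p0 → p0 → p1 → p0  → end p0, accepted
w2: p0 → p0 → p2 → p0  → end p0, accepted
w3: p0 → p1 → p0 → p2 → p2  → end p2, rejected

w1, w2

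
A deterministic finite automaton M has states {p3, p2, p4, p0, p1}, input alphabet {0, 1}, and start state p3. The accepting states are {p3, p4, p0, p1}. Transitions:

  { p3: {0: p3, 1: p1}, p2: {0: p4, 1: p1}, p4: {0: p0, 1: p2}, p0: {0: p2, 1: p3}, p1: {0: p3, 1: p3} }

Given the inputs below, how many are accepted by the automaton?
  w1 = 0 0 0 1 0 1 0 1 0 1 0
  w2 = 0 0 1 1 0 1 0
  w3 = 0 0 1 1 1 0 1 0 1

w1: Trace: p3 -0-> p3 -0-> p3 -0-> p3 -1-> p1 -0-> p3 -1-> p1 -0-> p3 -1-> p1 -0-> p3 -1-> p1 -0-> p3  → end p3, accepted
w2: Trace: p3 -0-> p3 -0-> p3 -1-> p1 -1-> p3 -0-> p3 -1-> p1 -0-> p3  → end p3, accepted
w3: Trace: p3 -0-> p3 -0-> p3 -1-> p1 -1-> p3 -1-> p1 -0-> p3 -1-> p1 -0-> p3 -1-> p1  → end p1, accepted

3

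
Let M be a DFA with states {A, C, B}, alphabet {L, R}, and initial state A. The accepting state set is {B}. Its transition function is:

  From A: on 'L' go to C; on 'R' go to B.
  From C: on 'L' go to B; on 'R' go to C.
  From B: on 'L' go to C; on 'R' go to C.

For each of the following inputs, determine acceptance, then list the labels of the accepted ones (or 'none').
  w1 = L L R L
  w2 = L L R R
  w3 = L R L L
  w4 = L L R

w1

w1: Trace: A -L-> C -L-> B -R-> C -L-> B  → end B, accepted
w2: Trace: A -L-> C -L-> B -R-> C -R-> C  → end C, rejected
w3: Trace: A -L-> C -R-> C -L-> B -L-> C  → end C, rejected
w4: Trace: A -L-> C -L-> B -R-> C  → end C, rejected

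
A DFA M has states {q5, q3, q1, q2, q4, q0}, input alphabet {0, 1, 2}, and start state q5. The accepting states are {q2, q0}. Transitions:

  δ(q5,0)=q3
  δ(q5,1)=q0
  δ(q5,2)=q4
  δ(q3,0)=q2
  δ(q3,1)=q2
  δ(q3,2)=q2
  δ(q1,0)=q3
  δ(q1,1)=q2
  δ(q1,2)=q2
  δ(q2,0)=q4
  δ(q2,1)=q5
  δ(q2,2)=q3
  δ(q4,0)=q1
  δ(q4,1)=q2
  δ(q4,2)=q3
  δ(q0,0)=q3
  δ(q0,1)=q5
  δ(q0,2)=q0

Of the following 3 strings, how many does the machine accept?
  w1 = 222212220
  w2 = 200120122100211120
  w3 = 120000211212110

w1: q5 → q4 → q3 → q2 → q3 → q2 → q3 → q2 → q3 → q2  → end q2, accepted
w2: q5 → q4 → q1 → q3 → q2 → q3 → q2 → q5 → q4 → q3 → q2 → q4 → q1 → q2 → q5 → q0 → q5 → q4 → q1  → end q1, rejected
w3: q5 → q0 → q0 → q3 → q2 → q4 → q1 → q2 → q5 → q0 → q0 → q5 → q4 → q2 → q5 → q3  → end q3, rejected

1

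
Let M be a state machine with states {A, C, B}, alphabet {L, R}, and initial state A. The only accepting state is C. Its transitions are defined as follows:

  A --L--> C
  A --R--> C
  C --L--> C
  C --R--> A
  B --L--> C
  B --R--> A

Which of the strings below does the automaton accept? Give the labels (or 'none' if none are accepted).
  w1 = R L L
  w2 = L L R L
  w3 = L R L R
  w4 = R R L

w1, w2, w4

w1: Trace: A -R-> C -L-> C -L-> C  → end C, accepted
w2: Trace: A -L-> C -L-> C -R-> A -L-> C  → end C, accepted
w3: Trace: A -L-> C -R-> A -L-> C -R-> A  → end A, rejected
w4: Trace: A -R-> C -R-> A -L-> C  → end C, accepted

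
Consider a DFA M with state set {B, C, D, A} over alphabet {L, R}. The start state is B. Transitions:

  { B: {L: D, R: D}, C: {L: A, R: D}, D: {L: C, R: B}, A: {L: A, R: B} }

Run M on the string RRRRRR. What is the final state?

B

start at B
read 'R': B → D
read 'R': D → B
read 'R': B → D
read 'R': D → B
read 'R': B → D
read 'R': D → B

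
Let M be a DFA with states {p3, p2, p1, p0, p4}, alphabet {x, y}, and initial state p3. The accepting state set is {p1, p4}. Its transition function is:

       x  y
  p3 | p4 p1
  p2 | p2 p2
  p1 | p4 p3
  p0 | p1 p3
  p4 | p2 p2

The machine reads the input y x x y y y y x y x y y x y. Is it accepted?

No

p3 → p1 → p4 → p2 → p2 → p2 → p2 → p2 → p2 → p2 → p2 → p2 → p2 → p2 → p2
End state p2 is not accepting.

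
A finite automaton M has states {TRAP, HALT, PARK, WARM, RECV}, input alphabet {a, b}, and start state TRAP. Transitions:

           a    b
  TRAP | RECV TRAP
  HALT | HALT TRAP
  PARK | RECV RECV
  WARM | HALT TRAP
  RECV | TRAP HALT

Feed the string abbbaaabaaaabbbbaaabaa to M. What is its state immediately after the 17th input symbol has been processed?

Trace: TRAP -a-> RECV -b-> HALT -b-> TRAP -b-> TRAP -a-> RECV -a-> TRAP -a-> RECV -b-> HALT -a-> HALT -a-> HALT -a-> HALT -a-> HALT -b-> TRAP -b-> TRAP -b-> TRAP -b-> TRAP -a-> RECV
After 17 symbols: RECV.

RECV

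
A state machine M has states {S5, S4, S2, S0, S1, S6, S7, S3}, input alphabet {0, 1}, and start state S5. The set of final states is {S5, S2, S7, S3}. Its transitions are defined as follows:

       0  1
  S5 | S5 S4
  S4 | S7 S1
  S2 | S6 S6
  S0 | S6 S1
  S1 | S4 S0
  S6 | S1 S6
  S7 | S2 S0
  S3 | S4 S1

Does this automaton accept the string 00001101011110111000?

S5 → S5 → S5 → S5 → S5 → S4 → S1 → S4 → S1 → S4 → S1 → S0 → S1 → S0 → S6 → S6 → S6 → S6 → S1 → S4 → S7
End state S7 is accepting.

Yes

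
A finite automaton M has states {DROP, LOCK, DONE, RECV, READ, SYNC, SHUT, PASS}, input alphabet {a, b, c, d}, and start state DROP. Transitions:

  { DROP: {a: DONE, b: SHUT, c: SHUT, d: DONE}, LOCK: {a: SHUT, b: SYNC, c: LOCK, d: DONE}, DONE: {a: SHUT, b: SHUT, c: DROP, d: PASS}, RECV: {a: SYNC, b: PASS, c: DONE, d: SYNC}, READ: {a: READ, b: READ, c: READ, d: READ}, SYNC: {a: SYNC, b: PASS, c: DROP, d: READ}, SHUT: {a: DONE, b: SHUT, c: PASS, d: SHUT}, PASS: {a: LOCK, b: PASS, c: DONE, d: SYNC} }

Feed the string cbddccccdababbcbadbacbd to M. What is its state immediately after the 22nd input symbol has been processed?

start at DROP
read 'c': DROP → SHUT
read 'b': SHUT → SHUT
read 'd': SHUT → SHUT
read 'd': SHUT → SHUT
read 'c': SHUT → PASS
read 'c': PASS → DONE
read 'c': DONE → DROP
read 'c': DROP → SHUT
read 'd': SHUT → SHUT
read 'a': SHUT → DONE
read 'b': DONE → SHUT
read 'a': SHUT → DONE
read 'b': DONE → SHUT
read 'b': SHUT → SHUT
read 'c': SHUT → PASS
read 'b': PASS → PASS
read 'a': PASS → LOCK
read 'd': LOCK → DONE
read 'b': DONE → SHUT
read 'a': SHUT → DONE
read 'c': DONE → DROP
read 'b': DROP → SHUT
After 22 symbols: SHUT.

SHUT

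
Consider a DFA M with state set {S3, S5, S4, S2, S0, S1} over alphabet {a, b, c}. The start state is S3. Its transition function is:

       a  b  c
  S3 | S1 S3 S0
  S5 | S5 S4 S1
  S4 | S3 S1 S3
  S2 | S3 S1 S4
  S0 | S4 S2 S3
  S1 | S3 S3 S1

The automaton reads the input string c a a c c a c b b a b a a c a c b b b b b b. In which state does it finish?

S3

start at S3
read 'c': S3 → S0
read 'a': S0 → S4
read 'a': S4 → S3
read 'c': S3 → S0
read 'c': S0 → S3
read 'a': S3 → S1
read 'c': S1 → S1
read 'b': S1 → S3
read 'b': S3 → S3
read 'a': S3 → S1
read 'b': S1 → S3
read 'a': S3 → S1
read 'a': S1 → S3
read 'c': S3 → S0
read 'a': S0 → S4
read 'c': S4 → S3
read 'b': S3 → S3
read 'b': S3 → S3
read 'b': S3 → S3
read 'b': S3 → S3
read 'b': S3 → S3
read 'b': S3 → S3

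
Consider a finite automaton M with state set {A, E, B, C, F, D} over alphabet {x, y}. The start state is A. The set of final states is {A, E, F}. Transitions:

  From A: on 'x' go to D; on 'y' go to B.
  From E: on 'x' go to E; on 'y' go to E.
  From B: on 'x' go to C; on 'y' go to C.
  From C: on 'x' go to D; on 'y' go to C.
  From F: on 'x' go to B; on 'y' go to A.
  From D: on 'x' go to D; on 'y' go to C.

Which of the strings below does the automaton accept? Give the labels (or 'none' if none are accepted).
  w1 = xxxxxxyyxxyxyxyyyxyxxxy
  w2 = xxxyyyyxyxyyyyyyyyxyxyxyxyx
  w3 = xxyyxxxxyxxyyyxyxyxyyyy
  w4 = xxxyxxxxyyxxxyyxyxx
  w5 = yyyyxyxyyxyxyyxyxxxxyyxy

none

w1: A → D → D → D → D → D → D → C → C → D → D → C → D → C → D → C → C → C → D → C → D → D → D → C  → end C, rejected
w2: A → D → D → D → C → C → C → C → D → C → D → C → C → C → C → C → C → C → C → D → C → D → C → D → C → D → C → D  → end D, rejected
w3: A → D → D → C → C → D → D → D → D → C → D → D → C → C → C → D → C → D → C → D → C → C → C → C  → end C, rejected
w4: A → D → D → D → C → D → D → D → D → C → C → D → D → D → C → C → D → C → D → D  → end D, rejected
w5: A → B → C → C → C → D → C → D → C → C → D → C → D → C → C → D → C → D → D → D → D → C → C → D → C  → end C, rejected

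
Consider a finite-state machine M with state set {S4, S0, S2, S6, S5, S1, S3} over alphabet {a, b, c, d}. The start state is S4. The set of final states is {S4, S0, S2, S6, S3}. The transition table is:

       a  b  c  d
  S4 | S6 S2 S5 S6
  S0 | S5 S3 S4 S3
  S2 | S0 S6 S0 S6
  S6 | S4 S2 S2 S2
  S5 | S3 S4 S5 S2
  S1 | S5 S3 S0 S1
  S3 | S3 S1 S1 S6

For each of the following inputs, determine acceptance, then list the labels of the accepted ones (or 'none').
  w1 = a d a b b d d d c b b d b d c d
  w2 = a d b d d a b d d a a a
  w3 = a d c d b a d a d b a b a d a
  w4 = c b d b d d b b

w1: Trace: S4 -a-> S6 -d-> S2 -a-> S0 -b-> S3 -b-> S1 -d-> S1 -d-> S1 -d-> S1 -c-> S0 -b-> S3 -b-> S1 -d-> S1 -b-> S3 -d-> S6 -c-> S2 -d-> S6  → end S6, accepted
w2: Trace: S4 -a-> S6 -d-> S2 -b-> S6 -d-> S2 -d-> S6 -a-> S4 -b-> S2 -d-> S6 -d-> S2 -a-> S0 -a-> S5 -a-> S3  → end S3, accepted
w3: Trace: S4 -a-> S6 -d-> S2 -c-> S0 -d-> S3 -b-> S1 -a-> S5 -d-> S2 -a-> S0 -d-> S3 -b-> S1 -a-> S5 -b-> S4 -a-> S6 -d-> S2 -a-> S0  → end S0, accepted
w4: Trace: S4 -c-> S5 -b-> S4 -d-> S6 -b-> S2 -d-> S6 -d-> S2 -b-> S6 -b-> S2  → end S2, accepted

w1, w2, w3, w4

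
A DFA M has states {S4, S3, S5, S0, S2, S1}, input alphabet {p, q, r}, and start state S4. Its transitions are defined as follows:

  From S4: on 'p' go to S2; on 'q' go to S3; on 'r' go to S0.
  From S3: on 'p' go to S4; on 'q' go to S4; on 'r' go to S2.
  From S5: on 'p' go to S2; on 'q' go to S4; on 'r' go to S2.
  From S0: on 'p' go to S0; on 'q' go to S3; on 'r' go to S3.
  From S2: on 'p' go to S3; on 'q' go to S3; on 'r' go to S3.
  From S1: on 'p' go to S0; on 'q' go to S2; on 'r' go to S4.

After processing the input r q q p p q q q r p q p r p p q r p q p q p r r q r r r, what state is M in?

S2

S4 → S0 → S3 → S4 → S2 → S3 → S4 → S3 → S4 → S0 → S0 → S3 → S4 → S0 → S0 → S0 → S3 → S2 → S3 → S4 → S2 → S3 → S4 → S0 → S3 → S4 → S0 → S3 → S2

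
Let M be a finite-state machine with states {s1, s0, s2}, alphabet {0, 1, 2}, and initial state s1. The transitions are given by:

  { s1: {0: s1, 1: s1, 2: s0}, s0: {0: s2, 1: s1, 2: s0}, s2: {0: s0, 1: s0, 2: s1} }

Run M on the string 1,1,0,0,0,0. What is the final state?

s1

start at s1
read '1': s1 → s1
read '1': s1 → s1
read '0': s1 → s1
read '0': s1 → s1
read '0': s1 → s1
read '0': s1 → s1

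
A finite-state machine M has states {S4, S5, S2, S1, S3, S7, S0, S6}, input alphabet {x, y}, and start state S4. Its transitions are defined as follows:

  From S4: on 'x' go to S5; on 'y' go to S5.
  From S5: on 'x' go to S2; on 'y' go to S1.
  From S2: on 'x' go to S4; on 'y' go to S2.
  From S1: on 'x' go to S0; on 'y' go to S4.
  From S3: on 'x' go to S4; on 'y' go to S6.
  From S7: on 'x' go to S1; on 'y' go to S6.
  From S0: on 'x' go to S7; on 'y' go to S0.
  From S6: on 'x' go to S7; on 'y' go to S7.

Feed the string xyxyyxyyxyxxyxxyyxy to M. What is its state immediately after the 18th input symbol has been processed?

S5

Trace: S4 -x-> S5 -y-> S1 -x-> S0 -y-> S0 -y-> S0 -x-> S7 -y-> S6 -y-> S7 -x-> S1 -y-> S4 -x-> S5 -x-> S2 -y-> S2 -x-> S4 -x-> S5 -y-> S1 -y-> S4 -x-> S5
After 18 symbols: S5.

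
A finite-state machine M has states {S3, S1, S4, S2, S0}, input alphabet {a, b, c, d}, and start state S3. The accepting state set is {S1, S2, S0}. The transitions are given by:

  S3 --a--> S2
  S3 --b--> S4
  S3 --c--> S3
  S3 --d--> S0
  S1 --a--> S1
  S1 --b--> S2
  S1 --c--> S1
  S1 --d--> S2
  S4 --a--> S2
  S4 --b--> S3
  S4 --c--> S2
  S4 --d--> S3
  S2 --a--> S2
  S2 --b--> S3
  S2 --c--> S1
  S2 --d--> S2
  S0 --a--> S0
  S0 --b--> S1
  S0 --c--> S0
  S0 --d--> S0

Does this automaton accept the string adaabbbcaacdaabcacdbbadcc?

Trace: S3 -a-> S2 -d-> S2 -a-> S2 -a-> S2 -b-> S3 -b-> S4 -b-> S3 -c-> S3 -a-> S2 -a-> S2 -c-> S1 -d-> S2 -a-> S2 -a-> S2 -b-> S3 -c-> S3 -a-> S2 -c-> S1 -d-> S2 -b-> S3 -b-> S4 -a-> S2 -d-> S2 -c-> S1 -c-> S1
End state S1 is accepting.

Yes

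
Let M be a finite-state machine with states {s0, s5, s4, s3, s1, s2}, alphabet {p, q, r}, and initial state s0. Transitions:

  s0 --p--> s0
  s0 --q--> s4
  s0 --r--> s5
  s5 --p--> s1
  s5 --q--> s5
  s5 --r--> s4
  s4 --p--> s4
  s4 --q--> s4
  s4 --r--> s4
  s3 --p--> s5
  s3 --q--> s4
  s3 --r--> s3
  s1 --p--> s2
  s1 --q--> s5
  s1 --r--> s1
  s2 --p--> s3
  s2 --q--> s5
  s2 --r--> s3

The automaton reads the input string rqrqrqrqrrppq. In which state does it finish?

start at s0
read 'r': s0 → s5
read 'q': s5 → s5
read 'r': s5 → s4
read 'q': s4 → s4
read 'r': s4 → s4
read 'q': s4 → s4
read 'r': s4 → s4
read 'q': s4 → s4
read 'r': s4 → s4
read 'r': s4 → s4
read 'p': s4 → s4
read 'p': s4 → s4
read 'q': s4 → s4

s4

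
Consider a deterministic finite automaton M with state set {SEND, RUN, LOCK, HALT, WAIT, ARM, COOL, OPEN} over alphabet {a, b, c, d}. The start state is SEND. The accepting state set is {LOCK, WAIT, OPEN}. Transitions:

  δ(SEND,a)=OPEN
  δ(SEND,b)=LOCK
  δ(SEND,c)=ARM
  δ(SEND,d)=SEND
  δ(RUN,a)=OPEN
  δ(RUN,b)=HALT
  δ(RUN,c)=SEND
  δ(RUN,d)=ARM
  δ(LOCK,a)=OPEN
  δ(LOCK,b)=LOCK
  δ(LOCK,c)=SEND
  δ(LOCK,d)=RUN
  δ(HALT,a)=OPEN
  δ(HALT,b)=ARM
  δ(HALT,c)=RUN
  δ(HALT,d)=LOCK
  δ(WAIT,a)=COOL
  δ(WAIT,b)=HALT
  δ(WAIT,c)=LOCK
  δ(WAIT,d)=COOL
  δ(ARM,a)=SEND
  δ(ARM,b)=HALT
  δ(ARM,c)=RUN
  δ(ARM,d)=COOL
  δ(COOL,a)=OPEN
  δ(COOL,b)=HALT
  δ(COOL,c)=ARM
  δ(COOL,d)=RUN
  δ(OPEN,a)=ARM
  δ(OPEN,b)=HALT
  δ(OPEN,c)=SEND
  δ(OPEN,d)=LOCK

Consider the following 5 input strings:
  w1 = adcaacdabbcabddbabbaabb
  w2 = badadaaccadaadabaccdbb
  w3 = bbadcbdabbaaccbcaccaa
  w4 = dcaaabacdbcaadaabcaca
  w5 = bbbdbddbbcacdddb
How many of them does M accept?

w1:
  start at SEND
  read 'a': SEND → OPEN
  read 'd': OPEN → LOCK
  read 'c': LOCK → SEND
  read 'a': SEND → OPEN
  read 'a': OPEN → ARM
  read 'c': ARM → RUN
  read 'd': RUN → ARM
  read 'a': ARM → SEND
  read 'b': SEND → LOCK
  read 'b': LOCK → LOCK
  read 'c': LOCK → SEND
  read 'a': SEND → OPEN
  read 'b': OPEN → HALT
  read 'd': HALT → LOCK
  read 'd': LOCK → RUN
  read 'b': RUN → HALT
  read 'a': HALT → OPEN
  read 'b': OPEN → HALT
  read 'b': HALT → ARM
  read 'a': ARM → SEND
  read 'a': SEND → OPEN
  read 'b': OPEN → HALT
  read 'b': HALT → ARM
  end ARM, rejected
w2:
  start at SEND
  read 'b': SEND → LOCK
  read 'a': LOCK → OPEN
  read 'd': OPEN → LOCK
  read 'a': LOCK → OPEN
  read 'd': OPEN → LOCK
  read 'a': LOCK → OPEN
  read 'a': OPEN → ARM
  read 'c': ARM → RUN
  read 'c': RUN → SEND
  read 'a': SEND → OPEN
  read 'd': OPEN → LOCK
  read 'a': LOCK → OPEN
  read 'a': OPEN → ARM
  read 'd': ARM → COOL
  read 'a': COOL → OPEN
  read 'b': OPEN → HALT
  read 'a': HALT → OPEN
  read 'c': OPEN → SEND
  read 'c': SEND → ARM
  read 'd': ARM → COOL
  read 'b': COOL → HALT
  read 'b': HALT → ARM
  end ARM, rejected
w3:
  start at SEND
  read 'b': SEND → LOCK
  read 'b': LOCK → LOCK
  read 'a': LOCK → OPEN
  read 'd': OPEN → LOCK
  read 'c': LOCK → SEND
  read 'b': SEND → LOCK
  read 'd': LOCK → RUN
  read 'a': RUN → OPEN
  read 'b': OPEN → HALT
  read 'b': HALT → ARM
  read 'a': ARM → SEND
  read 'a': SEND → OPEN
  read 'c': OPEN → SEND
  read 'c': SEND → ARM
  read 'b': ARM → HALT
  read 'c': HALT → RUN
  read 'a': RUN → OPEN
  read 'c': OPEN → SEND
  read 'c': SEND → ARM
  read 'a': ARM → SEND
  read 'a': SEND → OPEN
  end OPEN, accepted
w4:
  start at SEND
  read 'd': SEND → SEND
  read 'c': SEND → ARM
  read 'a': ARM → SEND
  read 'a': SEND → OPEN
  read 'a': OPEN → ARM
  read 'b': ARM → HALT
  read 'a': HALT → OPEN
  read 'c': OPEN → SEND
  read 'd': SEND → SEND
  read 'b': SEND → LOCK
  read 'c': LOCK → SEND
  read 'a': SEND → OPEN
  read 'a': OPEN → ARM
  read 'd': ARM → COOL
  read 'a': COOL → OPEN
  read 'a': OPEN → ARM
  read 'b': ARM → HALT
  read 'c': HALT → RUN
  read 'a': RUN → OPEN
  read 'c': OPEN → SEND
  read 'a': SEND → OPEN
  end OPEN, accepted
w5:
  start at SEND
  read 'b': SEND → LOCK
  read 'b': LOCK → LOCK
  read 'b': LOCK → LOCK
  read 'd': LOCK → RUN
  read 'b': RUN → HALT
  read 'd': HALT → LOCK
  read 'd': LOCK → RUN
  read 'b': RUN → HALT
  read 'b': HALT → ARM
  read 'c': ARM → RUN
  read 'a': RUN → OPEN
  read 'c': OPEN → SEND
  read 'd': SEND → SEND
  read 'd': SEND → SEND
  read 'd': SEND → SEND
  read 'b': SEND → LOCK
  end LOCK, accepted

3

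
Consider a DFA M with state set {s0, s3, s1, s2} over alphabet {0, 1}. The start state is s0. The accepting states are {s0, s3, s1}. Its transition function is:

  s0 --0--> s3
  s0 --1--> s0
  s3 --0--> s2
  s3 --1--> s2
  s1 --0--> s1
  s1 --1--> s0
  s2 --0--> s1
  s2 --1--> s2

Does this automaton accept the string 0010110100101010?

Trace: s0 -0-> s3 -0-> s2 -1-> s2 -0-> s1 -1-> s0 -1-> s0 -0-> s3 -1-> s2 -0-> s1 -0-> s1 -1-> s0 -0-> s3 -1-> s2 -0-> s1 -1-> s0 -0-> s3
End state s3 is accepting.

Yes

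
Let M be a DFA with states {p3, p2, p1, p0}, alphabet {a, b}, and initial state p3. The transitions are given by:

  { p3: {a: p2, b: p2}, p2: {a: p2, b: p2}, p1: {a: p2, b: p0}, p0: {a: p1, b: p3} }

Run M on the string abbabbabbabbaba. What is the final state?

p2

p3 → p2 → p2 → p2 → p2 → p2 → p2 → p2 → p2 → p2 → p2 → p2 → p2 → p2 → p2 → p2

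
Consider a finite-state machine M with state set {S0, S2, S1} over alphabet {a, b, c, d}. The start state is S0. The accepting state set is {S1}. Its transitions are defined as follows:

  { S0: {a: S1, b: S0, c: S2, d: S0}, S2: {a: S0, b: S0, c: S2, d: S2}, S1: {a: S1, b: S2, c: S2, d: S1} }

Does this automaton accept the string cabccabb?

start at S0
read 'c': S0 → S2
read 'a': S2 → S0
read 'b': S0 → S0
read 'c': S0 → S2
read 'c': S2 → S2
read 'a': S2 → S0
read 'b': S0 → S0
read 'b': S0 → S0
End state S0 is not accepting.

No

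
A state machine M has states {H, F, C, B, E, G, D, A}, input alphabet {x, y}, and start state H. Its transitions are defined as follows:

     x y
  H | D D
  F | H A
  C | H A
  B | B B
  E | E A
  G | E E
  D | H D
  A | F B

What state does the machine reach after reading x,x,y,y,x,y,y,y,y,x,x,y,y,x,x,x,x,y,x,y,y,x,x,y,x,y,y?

D

start at H
read 'x': H → D
read 'x': D → H
read 'y': H → D
read 'y': D → D
read 'x': D → H
read 'y': H → D
read 'y': D → D
read 'y': D → D
read 'y': D → D
read 'x': D → H
read 'x': H → D
read 'y': D → D
read 'y': D → D
read 'x': D → H
read 'x': H → D
read 'x': D → H
read 'x': H → D
read 'y': D → D
read 'x': D → H
read 'y': H → D
read 'y': D → D
read 'x': D → H
read 'x': H → D
read 'y': D → D
read 'x': D → H
read 'y': H → D
read 'y': D → D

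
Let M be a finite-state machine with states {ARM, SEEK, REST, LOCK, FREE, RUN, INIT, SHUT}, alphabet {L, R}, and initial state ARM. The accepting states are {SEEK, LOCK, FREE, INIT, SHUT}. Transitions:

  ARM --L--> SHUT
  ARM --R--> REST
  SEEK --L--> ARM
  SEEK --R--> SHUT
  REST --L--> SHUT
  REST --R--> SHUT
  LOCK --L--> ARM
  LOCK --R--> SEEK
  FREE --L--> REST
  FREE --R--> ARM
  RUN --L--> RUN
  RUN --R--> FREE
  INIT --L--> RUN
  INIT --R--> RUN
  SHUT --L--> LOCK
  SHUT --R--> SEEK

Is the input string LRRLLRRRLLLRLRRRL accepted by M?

No

ARM → SHUT → SEEK → SHUT → LOCK → ARM → REST → SHUT → SEEK → ARM → SHUT → LOCK → SEEK → ARM → REST → SHUT → SEEK → ARM
End state ARM is not accepting.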